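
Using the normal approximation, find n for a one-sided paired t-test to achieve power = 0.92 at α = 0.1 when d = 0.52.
n = 27 pairs

Sample size formula (paired t-test, normal approximation):
n = ((z_α + z_β) / d)²

z_α = 1.282 (for α = 0.1, one-sided)
z_β = 1.405 (for power = 0.92)
d = 0.52

n = ((1.282 + 1.405) / 0.52)²
n = (5.167)²
n ≈ 26.70
Round up to the next whole number: n = 27 pairs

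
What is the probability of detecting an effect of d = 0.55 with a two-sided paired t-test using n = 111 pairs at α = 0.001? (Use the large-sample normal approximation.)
Power ≈ 0.99

Power calculation (paired t-test, normal approximation):
z_β = d · √n - z_{α/2}
z_β = 0.55 · √111 - 3.291
z_β = 0.55 · 10.536 - 3.291
z_β = 2.504

Power = Φ(z_β) = Φ(2.504) ≈ 0.994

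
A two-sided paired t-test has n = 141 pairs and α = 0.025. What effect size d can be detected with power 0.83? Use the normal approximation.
d ≈ 0.27

Minimum detectable effect (paired t-test, normal approximation):
d = (z_{α/2} + z_β) / √n
d = (2.241 + 0.954) / √141
d = 3.196 / 11.874
d ≈ 0.27

By Cohen's convention (0.2 small / 0.5 medium / 0.8 large): small effect.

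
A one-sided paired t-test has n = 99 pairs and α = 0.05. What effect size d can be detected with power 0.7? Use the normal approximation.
d ≈ 0.22

Minimum detectable effect (paired t-test, normal approximation):
d = (z_α + z_β) / √n
d = (1.645 + 0.524) / √99
d = 2.169 / 9.950
d ≈ 0.22

By Cohen's convention (0.2 small / 0.5 medium / 0.8 large): small effect.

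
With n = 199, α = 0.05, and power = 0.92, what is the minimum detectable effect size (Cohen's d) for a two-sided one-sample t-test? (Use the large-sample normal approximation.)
d ≈ 0.24

Minimum detectable effect (one-sample t-test, normal approximation):
d = (z_{α/2} + z_β) / √n
d = (1.960 + 1.405) / √199
d = 3.365 / 14.107
d ≈ 0.24

By Cohen's convention (0.2 small / 0.5 medium / 0.8 large): small effect.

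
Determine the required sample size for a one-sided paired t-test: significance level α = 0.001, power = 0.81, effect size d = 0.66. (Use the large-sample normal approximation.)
n = 37 pairs

Sample size formula (paired t-test, normal approximation):
n = ((z_α + z_β) / d)²

z_α = 3.090 (for α = 0.001, one-sided)
z_β = 0.878 (for power = 0.81)
d = 0.66

n = ((3.090 + 0.878) / 0.66)²
n = (6.012)²
n ≈ 36.14
Round up to the next whole number: n = 37 pairs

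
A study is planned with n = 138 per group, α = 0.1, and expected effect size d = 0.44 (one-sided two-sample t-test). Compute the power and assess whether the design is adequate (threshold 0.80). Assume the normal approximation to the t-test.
Power ≈ 0.99; the study is adequately powered (power ≥ 0.80)

Power calculation (two-sample t-test, normal approximation):
z_β = d · √(n/2) - z_α
z_β = 0.44 · √(138/2) - 1.282
z_β = 0.44 · 8.307 - 1.282
z_β = 2.373

Power = Φ(z_β) = Φ(2.373) ≈ 0.991

Effect size d = 0.44 is small by Cohen's convention (0.2/0.5/0.8).

Threshold: power ≥ 0.80 is conventionally adequate.
Power ≈ 0.99 → the study is adequately powered (power ≥ 0.80).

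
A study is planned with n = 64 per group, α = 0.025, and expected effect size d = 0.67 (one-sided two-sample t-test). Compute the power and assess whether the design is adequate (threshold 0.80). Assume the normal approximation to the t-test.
Power ≈ 0.97; the study is adequately powered (power ≥ 0.80)

Power calculation (two-sample t-test, normal approximation):
z_β = d · √(n/2) - z_α
z_β = 0.67 · √(64/2) - 1.960
z_β = 0.67 · 5.657 - 1.960
z_β = 1.830

Power = Φ(z_β) = Φ(1.830) ≈ 0.966

Effect size d = 0.67 is medium by Cohen's convention (0.2/0.5/0.8).

Threshold: power ≥ 0.80 is conventionally adequate.
Power ≈ 0.97 → the study is adequately powered (power ≥ 0.80).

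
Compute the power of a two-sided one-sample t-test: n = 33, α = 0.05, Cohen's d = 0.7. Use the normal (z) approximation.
Power ≈ 0.98

Power calculation (one-sample t-test, normal approximation):
z_β = d · √n - z_{α/2}
z_β = 0.7 · √33 - 1.960
z_β = 0.7 · 5.745 - 1.960
z_β = 2.061

Power = Φ(z_β) = Φ(2.061) ≈ 0.980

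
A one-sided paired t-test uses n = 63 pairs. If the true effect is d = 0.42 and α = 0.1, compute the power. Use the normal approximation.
Power ≈ 0.98

Power calculation (paired t-test, normal approximation):
z_β = d · √n - z_α
z_β = 0.42 · √63 - 1.282
z_β = 0.42 · 7.937 - 1.282
z_β = 2.052

Power = Φ(z_β) = Φ(2.052) ≈ 0.980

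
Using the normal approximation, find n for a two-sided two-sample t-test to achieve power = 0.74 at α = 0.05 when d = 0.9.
n = 17 per group

Sample size formula (two-sample t-test, normal approximation):
n = 2 · ((z_{α/2} + z_β) / d)²

z_{α/2} = 1.960 (for α = 0.05, two-sided)
z_β = 0.643 (for power = 0.74)
d = 0.9

n = 2 · ((1.960 + 0.643) / 0.9)²
n = 2 · (2.892)²
n ≈ 16.73
Round up to the next whole number: n = 17 per group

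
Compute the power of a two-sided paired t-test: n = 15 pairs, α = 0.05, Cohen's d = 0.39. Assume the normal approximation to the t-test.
Power ≈ 0.33

Power calculation (paired t-test, normal approximation):
z_β = d · √n - z_{α/2}
z_β = 0.39 · √15 - 1.960
z_β = 0.39 · 3.873 - 1.960
z_β = -0.450

Power = Φ(z_β) = Φ(-0.450) ≈ 0.327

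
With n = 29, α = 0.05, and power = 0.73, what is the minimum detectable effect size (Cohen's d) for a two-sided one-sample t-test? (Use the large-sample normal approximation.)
d ≈ 0.48

Minimum detectable effect (one-sample t-test, normal approximation):
d = (z_{α/2} + z_β) / √n
d = (1.960 + 0.613) / √29
d = 2.573 / 5.385
d ≈ 0.48

By Cohen's convention (0.2 small / 0.5 medium / 0.8 large): small effect.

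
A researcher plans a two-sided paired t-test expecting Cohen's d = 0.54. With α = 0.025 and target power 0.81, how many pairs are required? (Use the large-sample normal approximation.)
n = 34 pairs

Sample size formula (paired t-test, normal approximation):
n = ((z_{α/2} + z_β) / d)²

z_{α/2} = 2.241 (for α = 0.025, two-sided)
z_β = 0.878 (for power = 0.81)
d = 0.54

n = ((2.241 + 0.878) / 0.54)²
n = (5.776)²
n ≈ 33.36
Round up to the next whole number: n = 34 pairs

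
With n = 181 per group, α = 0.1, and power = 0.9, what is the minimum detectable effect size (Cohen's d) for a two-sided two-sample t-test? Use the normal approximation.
d ≈ 0.31

Minimum detectable effect (two-sample t-test, normal approximation):
d = (z_{α/2} + z_β) / √(n/2)
d = (1.645 + 1.282) / √(181/2)
d = 2.926 / 9.513
d ≈ 0.31

By Cohen's convention (0.2 small / 0.5 medium / 0.8 large): small effect.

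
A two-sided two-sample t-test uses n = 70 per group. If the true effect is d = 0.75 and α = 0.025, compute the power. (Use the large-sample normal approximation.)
Power ≈ 0.99

Power calculation (two-sample t-test, normal approximation):
z_β = d · √(n/2) - z_{α/2}
z_β = 0.75 · √(70/2) - 2.241
z_β = 0.75 · 5.916 - 2.241
z_β = 2.196

Power = Φ(z_β) = Φ(2.196) ≈ 0.986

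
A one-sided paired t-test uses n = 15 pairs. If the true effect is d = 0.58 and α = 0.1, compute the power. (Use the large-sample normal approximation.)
Power ≈ 0.83

Power calculation (paired t-test, normal approximation):
z_β = d · √n - z_α
z_β = 0.58 · √15 - 1.282
z_β = 0.58 · 3.873 - 1.282
z_β = 0.965

Power = Φ(z_β) = Φ(0.965) ≈ 0.833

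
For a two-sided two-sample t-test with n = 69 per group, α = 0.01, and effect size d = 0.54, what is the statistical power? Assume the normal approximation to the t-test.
Power ≈ 0.72

Power calculation (two-sample t-test, normal approximation):
z_β = d · √(n/2) - z_{α/2}
z_β = 0.54 · √(69/2) - 2.576
z_β = 0.54 · 5.874 - 2.576
z_β = 0.596

Power = Φ(z_β) = Φ(0.596) ≈ 0.724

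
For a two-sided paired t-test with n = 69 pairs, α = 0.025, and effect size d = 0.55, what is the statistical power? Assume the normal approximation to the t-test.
Power ≈ 0.99

Power calculation (paired t-test, normal approximation):
z_β = d · √n - z_{α/2}
z_β = 0.55 · √69 - 2.241
z_β = 0.55 · 8.307 - 2.241
z_β = 2.327

Power = Φ(z_β) = Φ(2.327) ≈ 0.990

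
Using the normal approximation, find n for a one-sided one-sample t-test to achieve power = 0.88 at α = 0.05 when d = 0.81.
n = 13

Sample size formula (one-sample t-test, normal approximation):
n = ((z_α + z_β) / d)²

z_α = 1.645 (for α = 0.05, one-sided)
z_β = 1.175 (for power = 0.88)
d = 0.81

n = ((1.645 + 1.175) / 0.81)²
n = (3.481)²
n ≈ 12.12
Round up to the next whole number: n = 13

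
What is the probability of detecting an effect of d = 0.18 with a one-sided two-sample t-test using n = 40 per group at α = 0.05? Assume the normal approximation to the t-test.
Power ≈ 0.20

Power calculation (two-sample t-test, normal approximation):
z_β = d · √(n/2) - z_α
z_β = 0.18 · √(40/2) - 1.645
z_β = 0.18 · 4.472 - 1.645
z_β = -0.840

Power = Φ(z_β) = Φ(-0.840) ≈ 0.200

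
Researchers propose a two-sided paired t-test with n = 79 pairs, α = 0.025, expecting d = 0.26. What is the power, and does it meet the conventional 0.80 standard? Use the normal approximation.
Power ≈ 0.53; the study is underpowered (power < 0.80)

Power calculation (paired t-test, normal approximation):
z_β = d · √n - z_{α/2}
z_β = 0.26 · √79 - 2.241
z_β = 0.26 · 8.888 - 2.241
z_β = 0.070

Power = Φ(z_β) = Φ(0.070) ≈ 0.528

Effect size d = 0.26 is small by Cohen's convention (0.2/0.5/0.8).

Threshold: power ≥ 0.80 is conventionally adequate.
Power ≈ 0.53 → the study is underpowered (power < 0.80).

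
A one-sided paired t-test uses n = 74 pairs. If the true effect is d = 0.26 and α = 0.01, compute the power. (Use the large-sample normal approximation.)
Power ≈ 0.46

Power calculation (paired t-test, normal approximation):
z_β = d · √n - z_α
z_β = 0.26 · √74 - 2.326
z_β = 0.26 · 8.602 - 2.326
z_β = -0.090

Power = Φ(z_β) = Φ(-0.090) ≈ 0.464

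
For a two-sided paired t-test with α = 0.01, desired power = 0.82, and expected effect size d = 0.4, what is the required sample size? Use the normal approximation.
n = 77 pairs

Sample size formula (paired t-test, normal approximation):
n = ((z_{α/2} + z_β) / d)²

z_{α/2} = 2.576 (for α = 0.01, two-sided)
z_β = 0.915 (for power = 0.82)
d = 0.4

n = ((2.576 + 0.915) / 0.4)²
n = (8.728)²
n ≈ 76.18
Round up to the next whole number: n = 77 pairs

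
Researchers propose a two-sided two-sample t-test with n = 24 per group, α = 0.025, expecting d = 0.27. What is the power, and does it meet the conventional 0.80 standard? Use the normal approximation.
Power ≈ 0.10; the study is underpowered (power < 0.80)

Power calculation (two-sample t-test, normal approximation):
z_β = d · √(n/2) - z_{α/2}
z_β = 0.27 · √(24/2) - 2.241
z_β = 0.27 · 3.464 - 2.241
z_β = -1.306

Power = Φ(z_β) = Φ(-1.306) ≈ 0.096

Effect size d = 0.27 is small by Cohen's convention (0.2/0.5/0.8).

Threshold: power ≥ 0.80 is conventionally adequate.
Power ≈ 0.10 → the study is underpowered (power < 0.80).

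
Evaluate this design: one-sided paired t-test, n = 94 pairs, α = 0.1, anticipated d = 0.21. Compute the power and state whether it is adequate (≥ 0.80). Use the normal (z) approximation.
Power ≈ 0.77; the study is underpowered (power < 0.80)

Power calculation (paired t-test, normal approximation):
z_β = d · √n - z_α
z_β = 0.21 · √94 - 1.282
z_β = 0.21 · 9.695 - 1.282
z_β = 0.754

Power = Φ(z_β) = Φ(0.754) ≈ 0.775

Effect size d = 0.21 is small by Cohen's convention (0.2/0.5/0.8).

Threshold: power ≥ 0.80 is conventionally adequate.
Power ≈ 0.77 → the study is underpowered (power < 0.80).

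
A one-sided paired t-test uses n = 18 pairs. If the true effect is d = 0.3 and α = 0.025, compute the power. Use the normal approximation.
Power ≈ 0.25

Power calculation (paired t-test, normal approximation):
z_β = d · √n - z_α
z_β = 0.3 · √18 - 1.960
z_β = 0.3 · 4.243 - 1.960
z_β = -0.687

Power = Φ(z_β) = Φ(-0.687) ≈ 0.246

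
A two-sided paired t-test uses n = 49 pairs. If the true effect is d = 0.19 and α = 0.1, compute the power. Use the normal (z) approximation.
Power ≈ 0.38

Power calculation (paired t-test, normal approximation):
z_β = d · √n - z_{α/2}
z_β = 0.19 · √49 - 1.645
z_β = 0.19 · 7.000 - 1.645
z_β = -0.315

Power = Φ(z_β) = Φ(-0.315) ≈ 0.376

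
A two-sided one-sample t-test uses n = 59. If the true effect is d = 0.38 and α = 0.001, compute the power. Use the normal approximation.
Power ≈ 0.36

Power calculation (one-sample t-test, normal approximation):
z_β = d · √n - z_{α/2}
z_β = 0.38 · √59 - 3.291
z_β = 0.38 · 7.681 - 3.291
z_β = -0.372

Power = Φ(z_β) = Φ(-0.372) ≈ 0.355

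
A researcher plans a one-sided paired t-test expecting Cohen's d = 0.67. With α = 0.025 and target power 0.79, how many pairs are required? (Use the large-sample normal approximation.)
n = 18 pairs

Sample size formula (paired t-test, normal approximation):
n = ((z_α + z_β) / d)²

z_α = 1.960 (for α = 0.025, one-sided)
z_β = 0.806 (for power = 0.79)
d = 0.67

n = ((1.960 + 0.806) / 0.67)²
n = (4.128)²
n ≈ 17.04
Round up to the next whole number: n = 18 pairs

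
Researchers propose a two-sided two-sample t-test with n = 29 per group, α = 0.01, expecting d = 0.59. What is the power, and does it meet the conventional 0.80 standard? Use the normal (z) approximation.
Power ≈ 0.37; the study is underpowered (power < 0.80)

Power calculation (two-sample t-test, normal approximation):
z_β = d · √(n/2) - z_{α/2}
z_β = 0.59 · √(29/2) - 2.576
z_β = 0.59 · 3.808 - 2.576
z_β = -0.329

Power = Φ(z_β) = Φ(-0.329) ≈ 0.371

Effect size d = 0.59 is medium by Cohen's convention (0.2/0.5/0.8).

Threshold: power ≥ 0.80 is conventionally adequate.
Power ≈ 0.37 → the study is underpowered (power < 0.80).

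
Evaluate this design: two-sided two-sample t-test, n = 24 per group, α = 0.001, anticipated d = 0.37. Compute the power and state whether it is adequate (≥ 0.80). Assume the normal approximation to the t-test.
Power ≈ 0.02; the study is underpowered (power < 0.80)

Power calculation (two-sample t-test, normal approximation):
z_β = d · √(n/2) - z_{α/2}
z_β = 0.37 · √(24/2) - 3.291
z_β = 0.37 · 3.464 - 3.291
z_β = -2.009

Power = Φ(z_β) = Φ(-2.009) ≈ 0.022

Effect size d = 0.37 is small by Cohen's convention (0.2/0.5/0.8).

Threshold: power ≥ 0.80 is conventionally adequate.
Power ≈ 0.02 → the study is underpowered (power < 0.80).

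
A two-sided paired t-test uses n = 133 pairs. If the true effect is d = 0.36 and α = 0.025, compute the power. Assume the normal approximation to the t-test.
Power ≈ 0.97

Power calculation (paired t-test, normal approximation):
z_β = d · √n - z_{α/2}
z_β = 0.36 · √133 - 2.241
z_β = 0.36 · 11.533 - 2.241
z_β = 1.910

Power = Φ(z_β) = Φ(1.910) ≈ 0.972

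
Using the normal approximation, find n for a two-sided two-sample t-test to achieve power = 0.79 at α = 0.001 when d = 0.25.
n = 538 per group

Sample size formula (two-sample t-test, normal approximation):
n = 2 · ((z_{α/2} + z_β) / d)²

z_{α/2} = 3.291 (for α = 0.001, two-sided)
z_β = 0.806 (for power = 0.79)
d = 0.25

n = 2 · ((3.291 + 0.806) / 0.25)²
n = 2 · (16.388)²
n ≈ 537.13
Round up to the next whole number: n = 538 per group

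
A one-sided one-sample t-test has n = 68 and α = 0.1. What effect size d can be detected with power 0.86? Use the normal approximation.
d ≈ 0.29

Minimum detectable effect (one-sample t-test, normal approximation):
d = (z_α + z_β) / √n
d = (1.282 + 1.080) / √68
d = 2.362 / 8.246
d ≈ 0.29

By Cohen's convention (0.2 small / 0.5 medium / 0.8 large): small effect.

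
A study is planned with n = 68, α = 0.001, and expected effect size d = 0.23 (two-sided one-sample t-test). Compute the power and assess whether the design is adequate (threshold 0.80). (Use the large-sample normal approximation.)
Power ≈ 0.08; the study is underpowered (power < 0.80)

Power calculation (one-sample t-test, normal approximation):
z_β = d · √n - z_{α/2}
z_β = 0.23 · √68 - 3.291
z_β = 0.23 · 8.246 - 3.291
z_β = -1.394

Power = Φ(z_β) = Φ(-1.394) ≈ 0.082

Effect size d = 0.23 is small by Cohen's convention (0.2/0.5/0.8).

Threshold: power ≥ 0.80 is conventionally adequate.
Power ≈ 0.08 → the study is underpowered (power < 0.80).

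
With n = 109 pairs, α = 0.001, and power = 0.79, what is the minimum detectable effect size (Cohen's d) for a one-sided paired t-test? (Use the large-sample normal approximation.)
d ≈ 0.37

Minimum detectable effect (paired t-test, normal approximation):
d = (z_α + z_β) / √n
d = (3.090 + 0.806) / √109
d = 3.897 / 10.440
d ≈ 0.37

By Cohen's convention (0.2 small / 0.5 medium / 0.8 large): small effect.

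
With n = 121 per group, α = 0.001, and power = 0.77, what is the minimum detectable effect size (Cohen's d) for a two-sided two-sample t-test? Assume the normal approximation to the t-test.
d ≈ 0.52

Minimum detectable effect (two-sample t-test, normal approximation):
d = (z_{α/2} + z_β) / √(n/2)
d = (3.291 + 0.739) / √(121/2)
d = 4.029 / 7.778
d ≈ 0.52

By Cohen's convention (0.2 small / 0.5 medium / 0.8 large): medium effect.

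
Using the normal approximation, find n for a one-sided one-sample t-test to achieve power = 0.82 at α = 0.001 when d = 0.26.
n = 238

Sample size formula (one-sample t-test, normal approximation):
n = ((z_α + z_β) / d)²

z_α = 3.090 (for α = 0.001, one-sided)
z_β = 0.915 (for power = 0.82)
d = 0.26

n = ((3.090 + 0.915) / 0.26)²
n = (15.404)²
n ≈ 237.28
Round up to the next whole number: n = 238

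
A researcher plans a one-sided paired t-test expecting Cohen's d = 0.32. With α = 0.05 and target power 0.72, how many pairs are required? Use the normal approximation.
n = 49 pairs

Sample size formula (paired t-test, normal approximation):
n = ((z_α + z_β) / d)²

z_α = 1.645 (for α = 0.05, one-sided)
z_β = 0.583 (for power = 0.72)
d = 0.32

n = ((1.645 + 0.583) / 0.32)²
n = (6.963)²
n ≈ 48.48
Round up to the next whole number: n = 49 pairs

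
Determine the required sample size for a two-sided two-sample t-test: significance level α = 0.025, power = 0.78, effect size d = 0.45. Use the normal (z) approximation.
n = 90 per group

Sample size formula (two-sample t-test, normal approximation):
n = 2 · ((z_{α/2} + z_β) / d)²

z_{α/2} = 2.241 (for α = 0.025, two-sided)
z_β = 0.772 (for power = 0.78)
d = 0.45

n = 2 · ((2.241 + 0.772) / 0.45)²
n = 2 · (6.696)²
n ≈ 89.67
Round up to the next whole number: n = 90 per group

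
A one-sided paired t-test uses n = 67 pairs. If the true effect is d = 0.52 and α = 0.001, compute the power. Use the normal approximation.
Power ≈ 0.88

Power calculation (paired t-test, normal approximation):
z_β = d · √n - z_α
z_β = 0.52 · √67 - 3.090
z_β = 0.52 · 8.185 - 3.090
z_β = 1.166

Power = Φ(z_β) = Φ(1.166) ≈ 0.878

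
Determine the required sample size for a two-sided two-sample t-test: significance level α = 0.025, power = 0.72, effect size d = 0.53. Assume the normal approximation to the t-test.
n = 57 per group

Sample size formula (two-sample t-test, normal approximation):
n = 2 · ((z_{α/2} + z_β) / d)²

z_{α/2} = 2.241 (for α = 0.025, two-sided)
z_β = 0.583 (for power = 0.72)
d = 0.53

n = 2 · ((2.241 + 0.583) / 0.53)²
n = 2 · (5.328)²
n ≈ 56.78
Round up to the next whole number: n = 57 per group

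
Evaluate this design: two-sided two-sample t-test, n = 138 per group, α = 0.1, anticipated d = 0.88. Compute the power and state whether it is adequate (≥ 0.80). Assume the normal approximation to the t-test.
Power ≈ 1.00; the study is adequately powered (power ≥ 0.80)

Power calculation (two-sample t-test, normal approximation):
z_β = d · √(n/2) - z_{α/2}
z_β = 0.88 · √(138/2) - 1.645
z_β = 0.88 · 8.307 - 1.645
z_β = 5.665

Power = Φ(z_β) = Φ(5.665) ≈ 1.000

Effect size d = 0.88 is large by Cohen's convention (0.2/0.5/0.8).

Threshold: power ≥ 0.80 is conventionally adequate.
Power ≈ 1.00 → the study is adequately powered (power ≥ 0.80).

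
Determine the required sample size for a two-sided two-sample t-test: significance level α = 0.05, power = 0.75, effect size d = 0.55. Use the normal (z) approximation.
n = 46 per group

Sample size formula (two-sample t-test, normal approximation):
n = 2 · ((z_{α/2} + z_β) / d)²

z_{α/2} = 1.960 (for α = 0.05, two-sided)
z_β = 0.674 (for power = 0.75)
d = 0.55

n = 2 · ((1.960 + 0.674) / 0.55)²
n = 2 · (4.789)²
n ≈ 45.87
Round up to the next whole number: n = 46 per group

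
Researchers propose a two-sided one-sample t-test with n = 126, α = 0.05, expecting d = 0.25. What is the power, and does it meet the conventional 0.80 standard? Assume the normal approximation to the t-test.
Power ≈ 0.80; the study is adequately powered (power ≥ 0.80)

Power calculation (one-sample t-test, normal approximation):
z_β = d · √n - z_{α/2}
z_β = 0.25 · √126 - 1.960
z_β = 0.25 · 11.225 - 1.960
z_β = 0.846

Power = Φ(z_β) = Φ(0.846) ≈ 0.801

Effect size d = 0.25 is small by Cohen's convention (0.2/0.5/0.8).

Threshold: power ≥ 0.80 is conventionally adequate.
Power ≈ 0.80 → the study is adequately powered (power ≥ 0.80).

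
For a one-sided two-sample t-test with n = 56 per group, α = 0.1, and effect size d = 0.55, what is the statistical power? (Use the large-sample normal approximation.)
Power ≈ 0.95

Power calculation (two-sample t-test, normal approximation):
z_β = d · √(n/2) - z_α
z_β = 0.55 · √(56/2) - 1.282
z_β = 0.55 · 5.292 - 1.282
z_β = 1.629

Power = Φ(z_β) = Φ(1.629) ≈ 0.948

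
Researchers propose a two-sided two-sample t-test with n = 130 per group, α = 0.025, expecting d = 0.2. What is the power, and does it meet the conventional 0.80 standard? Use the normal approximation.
Power ≈ 0.26; the study is underpowered (power < 0.80)

Power calculation (two-sample t-test, normal approximation):
z_β = d · √(n/2) - z_{α/2}
z_β = 0.2 · √(130/2) - 2.241
z_β = 0.2 · 8.062 - 2.241
z_β = -0.629

Power = Φ(z_β) = Φ(-0.629) ≈ 0.265

Effect size d = 0.2 is small by Cohen's convention (0.2/0.5/0.8).

Threshold: power ≥ 0.80 is conventionally adequate.
Power ≈ 0.26 → the study is underpowered (power < 0.80).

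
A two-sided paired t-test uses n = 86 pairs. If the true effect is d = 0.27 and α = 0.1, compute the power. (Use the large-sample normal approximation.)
Power ≈ 0.80

Power calculation (paired t-test, normal approximation):
z_β = d · √n - z_{α/2}
z_β = 0.27 · √86 - 1.645
z_β = 0.27 · 9.274 - 1.645
z_β = 0.859

Power = Φ(z_β) = Φ(0.859) ≈ 0.805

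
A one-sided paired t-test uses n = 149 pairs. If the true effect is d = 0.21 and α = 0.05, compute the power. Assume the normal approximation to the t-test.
Power ≈ 0.82

Power calculation (paired t-test, normal approximation):
z_β = d · √n - z_α
z_β = 0.21 · √149 - 1.645
z_β = 0.21 · 12.207 - 1.645
z_β = 0.919

Power = Φ(z_β) = Φ(0.919) ≈ 0.821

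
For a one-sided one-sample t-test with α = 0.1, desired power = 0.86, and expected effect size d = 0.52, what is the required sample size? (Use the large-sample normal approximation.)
n = 21

Sample size formula (one-sample t-test, normal approximation):
n = ((z_α + z_β) / d)²

z_α = 1.282 (for α = 0.1, one-sided)
z_β = 1.080 (for power = 0.86)
d = 0.52

n = ((1.282 + 1.080) / 0.52)²
n = (4.542)²
n ≈ 20.63
Round up to the next whole number: n = 21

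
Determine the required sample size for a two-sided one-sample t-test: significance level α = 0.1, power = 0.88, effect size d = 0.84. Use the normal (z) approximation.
n = 12

Sample size formula (one-sample t-test, normal approximation):
n = ((z_{α/2} + z_β) / d)²

z_{α/2} = 1.645 (for α = 0.1, two-sided)
z_β = 1.175 (for power = 0.88)
d = 0.84

n = ((1.645 + 1.175) / 0.84)²
n = (3.357)²
n ≈ 11.27
Round up to the next whole number: n = 12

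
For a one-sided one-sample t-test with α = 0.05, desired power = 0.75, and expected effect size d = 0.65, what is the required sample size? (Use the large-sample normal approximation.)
n = 13

Sample size formula (one-sample t-test, normal approximation):
n = ((z_α + z_β) / d)²

z_α = 1.645 (for α = 0.05, one-sided)
z_β = 0.674 (for power = 0.75)
d = 0.65

n = ((1.645 + 0.674) / 0.65)²
n = (3.568)²
n ≈ 12.73
Round up to the next whole number: n = 13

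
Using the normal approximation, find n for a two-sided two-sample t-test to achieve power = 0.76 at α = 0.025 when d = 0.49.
n = 73 per group

Sample size formula (two-sample t-test, normal approximation):
n = 2 · ((z_{α/2} + z_β) / d)²

z_{α/2} = 2.241 (for α = 0.025, two-sided)
z_β = 0.706 (for power = 0.76)
d = 0.49

n = 2 · ((2.241 + 0.706) / 0.49)²
n = 2 · (6.014)²
n ≈ 72.34
Round up to the next whole number: n = 73 per group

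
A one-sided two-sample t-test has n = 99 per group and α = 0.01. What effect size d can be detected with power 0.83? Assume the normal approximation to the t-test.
d ≈ 0.47

Minimum detectable effect (two-sample t-test, normal approximation):
d = (z_α + z_β) / √(n/2)
d = (2.326 + 0.954) / √(99/2)
d = 3.281 / 7.036
d ≈ 0.47

By Cohen's convention (0.2 small / 0.5 medium / 0.8 large): small effect.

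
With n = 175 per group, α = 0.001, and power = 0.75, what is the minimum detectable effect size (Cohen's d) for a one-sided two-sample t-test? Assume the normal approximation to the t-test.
d ≈ 0.40

Minimum detectable effect (two-sample t-test, normal approximation):
d = (z_α + z_β) / √(n/2)
d = (3.090 + 0.674) / √(175/2)
d = 3.765 / 9.354
d ≈ 0.40

By Cohen's convention (0.2 small / 0.5 medium / 0.8 large): small effect.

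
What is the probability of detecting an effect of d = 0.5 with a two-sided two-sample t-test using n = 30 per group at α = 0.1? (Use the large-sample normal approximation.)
Power ≈ 0.61

Power calculation (two-sample t-test, normal approximation):
z_β = d · √(n/2) - z_{α/2}
z_β = 0.5 · √(30/2) - 1.645
z_β = 0.5 · 3.873 - 1.645
z_β = 0.292

Power = Φ(z_β) = Φ(0.292) ≈ 0.615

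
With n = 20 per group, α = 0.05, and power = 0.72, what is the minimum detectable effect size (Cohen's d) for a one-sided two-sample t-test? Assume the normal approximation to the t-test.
d ≈ 0.70

Minimum detectable effect (two-sample t-test, normal approximation):
d = (z_α + z_β) / √(n/2)
d = (1.645 + 0.583) / √(20/2)
d = 2.228 / 3.162
d ≈ 0.70

By Cohen's convention (0.2 small / 0.5 medium / 0.8 large): medium effect.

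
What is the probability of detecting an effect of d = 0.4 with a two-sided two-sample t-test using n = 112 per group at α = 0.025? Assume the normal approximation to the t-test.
Power ≈ 0.77

Power calculation (two-sample t-test, normal approximation):
z_β = d · √(n/2) - z_{α/2}
z_β = 0.4 · √(112/2) - 2.241
z_β = 0.4 · 7.483 - 2.241
z_β = 0.752

Power = Φ(z_β) = Φ(0.752) ≈ 0.774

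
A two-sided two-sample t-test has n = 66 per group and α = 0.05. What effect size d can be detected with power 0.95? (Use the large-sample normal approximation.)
d ≈ 0.63

Minimum detectable effect (two-sample t-test, normal approximation):
d = (z_{α/2} + z_β) / √(n/2)
d = (1.960 + 1.645) / √(66/2)
d = 3.605 / 5.745
d ≈ 0.63

By Cohen's convention (0.2 small / 0.5 medium / 0.8 large): medium effect.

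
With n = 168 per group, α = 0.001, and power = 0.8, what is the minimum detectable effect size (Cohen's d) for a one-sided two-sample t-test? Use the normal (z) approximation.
d ≈ 0.43

Minimum detectable effect (two-sample t-test, normal approximation):
d = (z_α + z_β) / √(n/2)
d = (3.090 + 0.842) / √(168/2)
d = 3.932 / 9.165
d ≈ 0.43

By Cohen's convention (0.2 small / 0.5 medium / 0.8 large): small effect.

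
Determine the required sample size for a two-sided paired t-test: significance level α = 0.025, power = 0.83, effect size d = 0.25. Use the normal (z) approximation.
n = 164 pairs

Sample size formula (paired t-test, normal approximation):
n = ((z_{α/2} + z_β) / d)²

z_{α/2} = 2.241 (for α = 0.025, two-sided)
z_β = 0.954 (for power = 0.83)
d = 0.25

n = ((2.241 + 0.954) / 0.25)²
n = (12.780)²
n ≈ 163.33
Round up to the next whole number: n = 164 pairs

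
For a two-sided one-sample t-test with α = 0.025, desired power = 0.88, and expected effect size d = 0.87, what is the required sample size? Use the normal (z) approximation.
n = 16

Sample size formula (one-sample t-test, normal approximation):
n = ((z_{α/2} + z_β) / d)²

z_{α/2} = 2.241 (for α = 0.025, two-sided)
z_β = 1.175 (for power = 0.88)
d = 0.87

n = ((2.241 + 1.175) / 0.87)²
n = (3.926)²
n ≈ 15.41
Round up to the next whole number: n = 16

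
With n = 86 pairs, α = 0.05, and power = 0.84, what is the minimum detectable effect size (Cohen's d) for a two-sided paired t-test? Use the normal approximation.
d ≈ 0.32

Minimum detectable effect (paired t-test, normal approximation):
d = (z_{α/2} + z_β) / √n
d = (1.960 + 0.994) / √86
d = 2.954 / 9.274
d ≈ 0.32

By Cohen's convention (0.2 small / 0.5 medium / 0.8 large): small effect.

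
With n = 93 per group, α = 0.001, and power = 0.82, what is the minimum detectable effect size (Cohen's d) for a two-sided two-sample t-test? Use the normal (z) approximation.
d ≈ 0.62

Minimum detectable effect (two-sample t-test, normal approximation):
d = (z_{α/2} + z_β) / √(n/2)
d = (3.291 + 0.915) / √(93/2)
d = 4.206 / 6.819
d ≈ 0.62

By Cohen's convention (0.2 small / 0.5 medium / 0.8 large): medium effect.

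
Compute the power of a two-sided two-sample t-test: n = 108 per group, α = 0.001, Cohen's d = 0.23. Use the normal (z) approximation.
Power ≈ 0.05

Power calculation (two-sample t-test, normal approximation):
z_β = d · √(n/2) - z_{α/2}
z_β = 0.23 · √(108/2) - 3.291
z_β = 0.23 · 7.348 - 3.291
z_β = -1.600

Power = Φ(z_β) = Φ(-1.600) ≈ 0.055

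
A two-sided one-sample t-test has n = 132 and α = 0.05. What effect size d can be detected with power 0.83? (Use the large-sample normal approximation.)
d ≈ 0.25

Minimum detectable effect (one-sample t-test, normal approximation):
d = (z_{α/2} + z_β) / √n
d = (1.960 + 0.954) / √132
d = 2.914 / 11.489
d ≈ 0.25

By Cohen's convention (0.2 small / 0.5 medium / 0.8 large): small effect.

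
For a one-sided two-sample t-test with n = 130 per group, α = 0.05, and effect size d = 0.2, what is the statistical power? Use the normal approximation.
Power ≈ 0.49

Power calculation (two-sample t-test, normal approximation):
z_β = d · √(n/2) - z_α
z_β = 0.2 · √(130/2) - 1.645
z_β = 0.2 · 8.062 - 1.645
z_β = -0.032

Power = Φ(z_β) = Φ(-0.032) ≈ 0.487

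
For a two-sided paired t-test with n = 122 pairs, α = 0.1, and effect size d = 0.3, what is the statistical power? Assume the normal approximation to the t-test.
Power ≈ 0.95

Power calculation (paired t-test, normal approximation):
z_β = d · √n - z_{α/2}
z_β = 0.3 · √122 - 1.645
z_β = 0.3 · 11.045 - 1.645
z_β = 1.669

Power = Φ(z_β) = Φ(1.669) ≈ 0.952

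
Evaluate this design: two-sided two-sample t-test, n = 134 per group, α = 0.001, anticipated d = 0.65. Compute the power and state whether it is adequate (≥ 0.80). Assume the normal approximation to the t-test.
Power ≈ 0.98; the study is adequately powered (power ≥ 0.80)

Power calculation (two-sample t-test, normal approximation):
z_β = d · √(n/2) - z_{α/2}
z_β = 0.65 · √(134/2) - 3.291
z_β = 0.65 · 8.185 - 3.291
z_β = 2.030

Power = Φ(z_β) = Φ(2.030) ≈ 0.979

Effect size d = 0.65 is medium by Cohen's convention (0.2/0.5/0.8).

Threshold: power ≥ 0.80 is conventionally adequate.
Power ≈ 0.98 → the study is adequately powered (power ≥ 0.80).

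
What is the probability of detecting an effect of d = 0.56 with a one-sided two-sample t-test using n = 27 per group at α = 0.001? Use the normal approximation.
Power ≈ 0.15

Power calculation (two-sample t-test, normal approximation):
z_β = d · √(n/2) - z_α
z_β = 0.56 · √(27/2) - 3.090
z_β = 0.56 · 3.674 - 3.090
z_β = -1.033

Power = Φ(z_β) = Φ(-1.033) ≈ 0.151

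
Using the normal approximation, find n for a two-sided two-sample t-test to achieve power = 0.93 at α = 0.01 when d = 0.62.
n = 86 per group

Sample size formula (two-sample t-test, normal approximation):
n = 2 · ((z_{α/2} + z_β) / d)²

z_{α/2} = 2.576 (for α = 0.01, two-sided)
z_β = 1.476 (for power = 0.93)
d = 0.62

n = 2 · ((2.576 + 1.476) / 0.62)²
n = 2 · (6.535)²
n ≈ 85.41
Round up to the next whole number: n = 86 per group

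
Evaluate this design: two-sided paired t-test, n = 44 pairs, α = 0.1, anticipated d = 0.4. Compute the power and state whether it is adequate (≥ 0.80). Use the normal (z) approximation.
Power ≈ 0.84; the study is adequately powered (power ≥ 0.80)

Power calculation (paired t-test, normal approximation):
z_β = d · √n - z_{α/2}
z_β = 0.4 · √44 - 1.645
z_β = 0.4 · 6.633 - 1.645
z_β = 1.008

Power = Φ(z_β) = Φ(1.008) ≈ 0.843

Effect size d = 0.4 is small by Cohen's convention (0.2/0.5/0.8).

Threshold: power ≥ 0.80 is conventionally adequate.
Power ≈ 0.84 → the study is adequately powered (power ≥ 0.80).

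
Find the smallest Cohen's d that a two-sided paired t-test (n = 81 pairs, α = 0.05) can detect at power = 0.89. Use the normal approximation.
d ≈ 0.35

Minimum detectable effect (paired t-test, normal approximation):
d = (z_{α/2} + z_β) / √n
d = (1.960 + 1.227) / √81
d = 3.186 / 9.000
d ≈ 0.35

By Cohen's convention (0.2 small / 0.5 medium / 0.8 large): small effect.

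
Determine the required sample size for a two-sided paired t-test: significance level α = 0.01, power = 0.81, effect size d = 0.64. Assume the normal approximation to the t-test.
n = 30 pairs

Sample size formula (paired t-test, normal approximation):
n = ((z_{α/2} + z_β) / d)²

z_{α/2} = 2.576 (for α = 0.01, two-sided)
z_β = 0.878 (for power = 0.81)
d = 0.64

n = ((2.576 + 0.878) / 0.64)²
n = (5.397)²
n ≈ 29.13
Round up to the next whole number: n = 30 pairs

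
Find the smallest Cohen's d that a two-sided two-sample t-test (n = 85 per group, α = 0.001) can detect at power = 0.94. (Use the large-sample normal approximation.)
d ≈ 0.74

Minimum detectable effect (two-sample t-test, normal approximation):
d = (z_{α/2} + z_β) / √(n/2)
d = (3.291 + 1.555) / √(85/2)
d = 4.845 / 6.519
d ≈ 0.74

By Cohen's convention (0.2 small / 0.5 medium / 0.8 large): medium effect.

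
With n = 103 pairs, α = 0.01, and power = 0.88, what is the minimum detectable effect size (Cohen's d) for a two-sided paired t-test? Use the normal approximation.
d ≈ 0.37

Minimum detectable effect (paired t-test, normal approximation):
d = (z_{α/2} + z_β) / √n
d = (2.576 + 1.175) / √103
d = 3.751 / 10.149
d ≈ 0.37

By Cohen's convention (0.2 small / 0.5 medium / 0.8 large): small effect.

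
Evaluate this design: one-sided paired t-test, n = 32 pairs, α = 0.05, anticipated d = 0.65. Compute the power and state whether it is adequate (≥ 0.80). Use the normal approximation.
Power ≈ 0.98; the study is adequately powered (power ≥ 0.80)

Power calculation (paired t-test, normal approximation):
z_β = d · √n - z_α
z_β = 0.65 · √32 - 1.645
z_β = 0.65 · 5.657 - 1.645
z_β = 2.032

Power = Φ(z_β) = Φ(2.032) ≈ 0.979

Effect size d = 0.65 is medium by Cohen's convention (0.2/0.5/0.8).

Threshold: power ≥ 0.80 is conventionally adequate.
Power ≈ 0.98 → the study is adequately powered (power ≥ 0.80).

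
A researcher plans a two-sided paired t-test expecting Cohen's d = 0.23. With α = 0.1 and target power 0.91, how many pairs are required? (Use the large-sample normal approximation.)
n = 169 pairs

Sample size formula (paired t-test, normal approximation):
n = ((z_{α/2} + z_β) / d)²

z_{α/2} = 1.645 (for α = 0.1, two-sided)
z_β = 1.341 (for power = 0.91)
d = 0.23

n = ((1.645 + 1.341) / 0.23)²
n = (12.983)²
n ≈ 168.56
Round up to the next whole number: n = 169 pairs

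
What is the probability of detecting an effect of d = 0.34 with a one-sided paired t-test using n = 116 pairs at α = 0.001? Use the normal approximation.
Power ≈ 0.72

Power calculation (paired t-test, normal approximation):
z_β = d · √n - z_α
z_β = 0.34 · √116 - 3.090
z_β = 0.34 · 10.770 - 3.090
z_β = 0.572

Power = Φ(z_β) = Φ(0.572) ≈ 0.716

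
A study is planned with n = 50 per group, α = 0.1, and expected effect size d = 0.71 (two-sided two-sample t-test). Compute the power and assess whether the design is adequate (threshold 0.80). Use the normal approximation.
Power ≈ 0.97; the study is adequately powered (power ≥ 0.80)

Power calculation (two-sample t-test, normal approximation):
z_β = d · √(n/2) - z_{α/2}
z_β = 0.71 · √(50/2) - 1.645
z_β = 0.71 · 5.000 - 1.645
z_β = 1.905

Power = Φ(z_β) = Φ(1.905) ≈ 0.972

Effect size d = 0.71 is medium by Cohen's convention (0.2/0.5/0.8).

Threshold: power ≥ 0.80 is conventionally adequate.
Power ≈ 0.97 → the study is adequately powered (power ≥ 0.80).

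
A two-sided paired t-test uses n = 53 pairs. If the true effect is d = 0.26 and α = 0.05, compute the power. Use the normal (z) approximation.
Power ≈ 0.47

Power calculation (paired t-test, normal approximation):
z_β = d · √n - z_{α/2}
z_β = 0.26 · √53 - 1.960
z_β = 0.26 · 7.280 - 1.960
z_β = -0.067

Power = Φ(z_β) = Φ(-0.067) ≈ 0.473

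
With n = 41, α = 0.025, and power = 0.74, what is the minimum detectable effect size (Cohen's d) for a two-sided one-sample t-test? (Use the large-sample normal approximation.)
d ≈ 0.45

Minimum detectable effect (one-sample t-test, normal approximation):
d = (z_{α/2} + z_β) / √n
d = (2.241 + 0.643) / √41
d = 2.885 / 6.403
d ≈ 0.45

By Cohen's convention (0.2 small / 0.5 medium / 0.8 large): small effect.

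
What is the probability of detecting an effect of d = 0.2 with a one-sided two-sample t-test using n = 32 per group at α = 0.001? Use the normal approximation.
Power ≈ 0.01

Power calculation (two-sample t-test, normal approximation):
z_β = d · √(n/2) - z_α
z_β = 0.2 · √(32/2) - 3.090
z_β = 0.2 · 4.000 - 3.090
z_β = -2.290

Power = Φ(z_β) = Φ(-2.290) ≈ 0.011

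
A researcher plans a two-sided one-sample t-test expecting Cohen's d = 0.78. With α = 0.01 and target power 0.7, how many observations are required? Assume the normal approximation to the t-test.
n = 16

Sample size formula (one-sample t-test, normal approximation):
n = ((z_{α/2} + z_β) / d)²

z_{α/2} = 2.576 (for α = 0.01, two-sided)
z_β = 0.524 (for power = 0.7)
d = 0.78

n = ((2.576 + 0.524) / 0.78)²
n = (3.974)²
n ≈ 15.79
Round up to the next whole number: n = 16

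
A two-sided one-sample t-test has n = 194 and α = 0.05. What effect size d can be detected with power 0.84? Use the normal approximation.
d ≈ 0.21

Minimum detectable effect (one-sample t-test, normal approximation):
d = (z_{α/2} + z_β) / √n
d = (1.960 + 0.994) / √194
d = 2.954 / 13.928
d ≈ 0.21

By Cohen's convention (0.2 small / 0.5 medium / 0.8 large): small effect.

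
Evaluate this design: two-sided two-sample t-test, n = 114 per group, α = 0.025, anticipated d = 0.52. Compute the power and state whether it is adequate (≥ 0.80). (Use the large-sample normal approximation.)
Power ≈ 0.95; the study is adequately powered (power ≥ 0.80)

Power calculation (two-sample t-test, normal approximation):
z_β = d · √(n/2) - z_{α/2}
z_β = 0.52 · √(114/2) - 2.241
z_β = 0.52 · 7.550 - 2.241
z_β = 1.685

Power = Φ(z_β) = Φ(1.685) ≈ 0.954

Effect size d = 0.52 is medium by Cohen's convention (0.2/0.5/0.8).

Threshold: power ≥ 0.80 is conventionally adequate.
Power ≈ 0.95 → the study is adequately powered (power ≥ 0.80).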